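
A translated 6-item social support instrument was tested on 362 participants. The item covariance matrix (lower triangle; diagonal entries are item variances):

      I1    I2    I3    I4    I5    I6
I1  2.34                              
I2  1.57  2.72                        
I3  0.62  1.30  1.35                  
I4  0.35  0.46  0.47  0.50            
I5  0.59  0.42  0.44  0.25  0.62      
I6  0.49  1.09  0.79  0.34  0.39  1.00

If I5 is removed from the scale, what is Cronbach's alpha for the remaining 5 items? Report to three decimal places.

α = 0.818

Remaining items: I1, I2, I3, I4, I6 (k = 5).
Σσᵢ² = 2.34 + 2.72 + 1.35 + 0.50 + 1.00 = 7.91
σ²_T = 7.91 + 2 × 7.48 = 22.87
α (item deleted) = (5/4)·(1 − 7.91/22.87) = 0.818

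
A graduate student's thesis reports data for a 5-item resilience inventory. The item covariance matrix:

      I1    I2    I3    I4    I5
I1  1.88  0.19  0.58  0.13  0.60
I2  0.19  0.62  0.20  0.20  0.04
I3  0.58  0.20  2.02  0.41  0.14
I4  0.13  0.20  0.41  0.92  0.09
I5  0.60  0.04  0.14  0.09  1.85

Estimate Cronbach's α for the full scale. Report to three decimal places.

sum of item variances = 1.88 + 0.62 + 2.02 + 0.92 + 1.85 = 7.29
Sum of the distinct covariances = 2.58
σ²_total = 7.29 + 2 × 2.58 = 12.45
α = (k/(k−1))·(1 − sum of item variances/σ²_total) = (5/4)·(1 − 7.29/12.45) = 0.518

α = 0.518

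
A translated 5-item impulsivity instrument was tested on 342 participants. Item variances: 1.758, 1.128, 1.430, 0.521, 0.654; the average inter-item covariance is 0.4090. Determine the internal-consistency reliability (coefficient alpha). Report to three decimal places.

sum of item variances = 1.758 + 1.128 + 1.430 + 0.521 + 0.654 = 5.491
Sum of the 10 distinct covariances = 10 × 0.4090 = 4.0900
Var(T) = sum of item variances + 2·Σcov = 5.491 + 2 × 4.0900 = 13.6710
α = (5/4)·(1 − 5.491/13.6710) = 0.748

α = 0.748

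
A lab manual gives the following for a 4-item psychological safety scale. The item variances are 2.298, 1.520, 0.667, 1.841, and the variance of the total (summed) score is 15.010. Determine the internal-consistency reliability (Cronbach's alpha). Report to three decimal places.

Σσᵢ² = 2.298 + 1.520 + 0.667 + 1.841 = 6.326
α = (k/(k−1))·(1 − Σσᵢ²/total variance) = (4/3)·(1 − 6.326/15.010) = 0.771

Cronbach's alpha = 0.771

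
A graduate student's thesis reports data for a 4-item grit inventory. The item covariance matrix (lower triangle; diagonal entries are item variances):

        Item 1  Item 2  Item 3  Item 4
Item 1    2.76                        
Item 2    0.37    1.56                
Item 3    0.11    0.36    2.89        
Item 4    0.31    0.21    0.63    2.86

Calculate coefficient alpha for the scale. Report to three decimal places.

coefficient alpha = 0.378

Σσ²ᵢ = 2.76 + 1.56 + 2.89 + 2.86 = 10.07
Σ_{i<j} σ_ij = 1.99
σ²_T = 10.07 + 2 × 1.99 = 14.05
α = (k/(k−1))·(1 − Σσ²ᵢ/σ²_T) = (4/3)·(1 − 10.07/14.05) = 0.378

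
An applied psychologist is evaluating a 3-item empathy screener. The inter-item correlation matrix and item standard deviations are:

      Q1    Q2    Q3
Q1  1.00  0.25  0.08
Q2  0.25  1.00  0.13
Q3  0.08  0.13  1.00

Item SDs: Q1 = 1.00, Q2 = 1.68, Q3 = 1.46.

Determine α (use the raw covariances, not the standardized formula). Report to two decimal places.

Σσ²ᵢ = 1.00² + 1.68² + 1.46² = 5.9540
Covariances σ_ij = r_ij · s_i · s_j:
  σ(Q1,Q2) = 0.25 × 1.00 × 1.68 = 0.4200
  σ(Q1,Q3) = 0.08 × 1.00 × 1.46 = 0.1168
  σ(Q2,Q3) = 0.13 × 1.68 × 1.46 = 0.3189
σ²_T = Σσ²ᵢ + 2·Σσ_ij = 5.9540 + 2 × 0.8557 = 7.6654
α = (3/2)·(1 − 5.9540/7.6654) = 0.33

α = 0.33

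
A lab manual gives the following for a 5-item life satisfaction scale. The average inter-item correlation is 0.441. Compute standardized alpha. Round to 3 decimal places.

standardized alpha = 0.798

Standardized α = k·r̄ / (1 + (k−1)·r̄) = 5 × 0.441 / (1 + 4 × 0.441)
  = 2.2050 / 2.7640 = 0.798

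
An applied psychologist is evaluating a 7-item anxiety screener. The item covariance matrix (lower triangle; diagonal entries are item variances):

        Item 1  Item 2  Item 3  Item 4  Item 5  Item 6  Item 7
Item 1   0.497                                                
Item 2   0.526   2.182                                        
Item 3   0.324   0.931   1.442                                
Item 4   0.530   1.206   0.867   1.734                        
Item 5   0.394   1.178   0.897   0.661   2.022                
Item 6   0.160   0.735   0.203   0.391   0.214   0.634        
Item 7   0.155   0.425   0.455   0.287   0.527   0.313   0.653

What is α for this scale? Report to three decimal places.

α = 0.832

sum of item variances = 0.497 + 2.182 + 1.442 + 1.734 + 2.022 + 0.634 + 0.653 = 9.164
Σ_{i<j} σ_ij = 11.379
σ²_total = 9.164 + 2 × 11.379 = 31.922
α = (k/(k−1))·(1 − sum of item variances/σ²_total) = (7/6)·(1 − 9.164/31.922) = 0.832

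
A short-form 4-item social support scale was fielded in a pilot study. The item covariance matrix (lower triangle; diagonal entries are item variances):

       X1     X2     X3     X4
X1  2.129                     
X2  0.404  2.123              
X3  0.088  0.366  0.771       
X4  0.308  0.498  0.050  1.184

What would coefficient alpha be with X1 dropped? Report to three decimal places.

Remaining items: X2, X3, X4 (k = 3).
sum of item variances = 2.123 + 0.771 + 1.184 = 4.078
σ²_total = 4.078 + 2 × 0.914 = 5.906
α (item deleted) = (3/2)·(1 − 4.078/5.906) = 0.464

α = 0.464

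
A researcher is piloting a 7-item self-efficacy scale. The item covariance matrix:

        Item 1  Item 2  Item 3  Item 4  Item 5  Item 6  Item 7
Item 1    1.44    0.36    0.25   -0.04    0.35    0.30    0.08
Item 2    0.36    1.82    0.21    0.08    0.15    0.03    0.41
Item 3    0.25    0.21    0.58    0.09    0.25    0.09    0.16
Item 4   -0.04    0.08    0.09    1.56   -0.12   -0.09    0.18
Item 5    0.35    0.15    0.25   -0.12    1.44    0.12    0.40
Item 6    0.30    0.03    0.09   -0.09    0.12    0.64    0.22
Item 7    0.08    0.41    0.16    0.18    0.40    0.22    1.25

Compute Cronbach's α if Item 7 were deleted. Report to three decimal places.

Remaining items: Item 1, Item 2, Item 3, Item 4, Item 5, Item 6 (k = 6).
Σσᵢ² = 1.44 + 1.82 + 0.58 + 1.56 + 1.44 + 0.64 = 7.48
σ²_total = 7.48 + 2 × 2.03 = 11.54
α (item deleted) = (6/5)·(1 − 7.48/11.54) = 0.422

Cronbach's α = 0.422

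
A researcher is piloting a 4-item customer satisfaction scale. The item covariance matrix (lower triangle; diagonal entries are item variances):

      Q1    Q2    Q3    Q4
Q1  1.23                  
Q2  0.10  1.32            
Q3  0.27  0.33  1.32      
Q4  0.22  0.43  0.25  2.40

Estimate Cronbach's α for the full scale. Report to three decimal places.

Cronbach's α = 0.451

Σσ²ᵢ = 1.23 + 1.32 + 1.32 + 2.40 = 6.27
Σ_{i<j} σ_ij = 1.60
Var(T) = 6.27 + 2 × 1.60 = 9.47
α = (k/(k−1))·(1 − Σσ²ᵢ/Var(T)) = (4/3)·(1 − 6.27/9.47) = 0.451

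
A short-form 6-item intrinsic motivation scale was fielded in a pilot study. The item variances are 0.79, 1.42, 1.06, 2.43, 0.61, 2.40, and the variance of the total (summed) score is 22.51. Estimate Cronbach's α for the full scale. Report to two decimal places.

α = 0.74

Σσ²ᵢ = 0.79 + 1.42 + 1.06 + 2.43 + 0.61 + 2.40 = 8.71
α = (k/(k−1))·(1 − Σσ²ᵢ/σ²_total) = (6/5)·(1 − 8.71/22.51) = 0.74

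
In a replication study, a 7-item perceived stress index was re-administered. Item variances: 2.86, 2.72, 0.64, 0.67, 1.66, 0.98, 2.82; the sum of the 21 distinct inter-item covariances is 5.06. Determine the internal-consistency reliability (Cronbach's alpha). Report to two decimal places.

α = 0.53

Σσ²ᵢ = 2.86 + 2.72 + 0.64 + 0.67 + 1.66 + 0.98 + 2.82 = 12.35
Sum of distinct covariances = 5.06
total variance = Σσ²ᵢ + 2·Σcov = 12.35 + 2 × 5.06 = 22.47
α = (7/6)·(1 − 12.35/22.47) = 0.53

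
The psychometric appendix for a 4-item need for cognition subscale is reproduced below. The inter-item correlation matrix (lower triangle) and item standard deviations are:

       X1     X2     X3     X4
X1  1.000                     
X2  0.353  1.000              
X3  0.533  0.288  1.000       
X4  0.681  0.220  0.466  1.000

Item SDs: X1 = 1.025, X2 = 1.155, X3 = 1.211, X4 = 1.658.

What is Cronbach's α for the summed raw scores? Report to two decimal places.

Cronbach's α = 0.73

Σσ²ᵢ = 1.025² + 1.155² + 1.211² + 1.658² = 6.6001
Covariances σ_ij = r_ij · s_i · s_j:
  σ(X1,X2) = 0.353 × 1.025 × 1.155 = 0.4179
  σ(X1,X3) = 0.533 × 1.025 × 1.211 = 0.6616
  σ(X1,X4) = 0.681 × 1.025 × 1.658 = 1.1573
  σ(X2,X3) = 0.288 × 1.155 × 1.211 = 0.4028
  σ(X2,X4) = 0.220 × 1.155 × 1.658 = 0.4213
  σ(X3,X4) = 0.466 × 1.211 × 1.658 = 0.9357
σ²_T = Σσ²ᵢ + 2·Σσ_ij = 6.6001 + 2 × 3.9966 = 14.5933
α = (4/3)·(1 − 6.6001/14.5933) = 0.73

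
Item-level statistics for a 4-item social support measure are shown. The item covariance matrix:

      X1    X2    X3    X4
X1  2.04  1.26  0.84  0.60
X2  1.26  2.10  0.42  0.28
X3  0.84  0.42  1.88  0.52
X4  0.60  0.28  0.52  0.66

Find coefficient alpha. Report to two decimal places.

Σσᵢ² = 2.04 + 2.10 + 1.88 + 0.66 = 6.68
Σ_{i<j} σ_ij = 3.92
Var(T) = 6.68 + 2 × 3.92 = 14.52
α = (k/(k−1))·(1 − Σσᵢ²/Var(T)) = (4/3)·(1 − 6.68/14.52) = 0.72

α = 0.72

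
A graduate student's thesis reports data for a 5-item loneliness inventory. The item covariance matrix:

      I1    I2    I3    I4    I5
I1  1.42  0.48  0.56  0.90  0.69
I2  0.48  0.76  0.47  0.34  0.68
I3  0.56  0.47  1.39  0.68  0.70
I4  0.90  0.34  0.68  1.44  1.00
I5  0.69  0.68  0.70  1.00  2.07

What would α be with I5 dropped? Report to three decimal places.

Remaining items: I1, I2, I3, I4 (k = 4).
sum of item variances = 1.42 + 0.76 + 1.39 + 1.44 = 5.01
σ²_total = 5.01 + 2 × 3.43 = 11.87
α (item deleted) = (4/3)·(1 − 5.01/11.87) = 0.771

α = 0.771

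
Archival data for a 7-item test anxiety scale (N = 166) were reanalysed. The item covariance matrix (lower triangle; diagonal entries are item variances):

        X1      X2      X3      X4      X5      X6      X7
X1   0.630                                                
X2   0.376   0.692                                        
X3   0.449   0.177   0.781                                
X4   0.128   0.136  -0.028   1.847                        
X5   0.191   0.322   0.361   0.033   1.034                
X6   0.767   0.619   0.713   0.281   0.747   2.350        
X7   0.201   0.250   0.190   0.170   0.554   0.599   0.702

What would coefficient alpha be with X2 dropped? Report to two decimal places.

coefficient alpha = 0.71

Remaining items: X1, X3, X4, X5, X6, X7 (k = 6).
ΣVar(i) = 0.630 + 0.781 + 1.847 + 1.034 + 2.350 + 0.702 = 7.344
σ²_total = 7.344 + 2 × 5.356 = 18.056
α (item deleted) = (6/5)·(1 − 7.344/18.056) = 0.71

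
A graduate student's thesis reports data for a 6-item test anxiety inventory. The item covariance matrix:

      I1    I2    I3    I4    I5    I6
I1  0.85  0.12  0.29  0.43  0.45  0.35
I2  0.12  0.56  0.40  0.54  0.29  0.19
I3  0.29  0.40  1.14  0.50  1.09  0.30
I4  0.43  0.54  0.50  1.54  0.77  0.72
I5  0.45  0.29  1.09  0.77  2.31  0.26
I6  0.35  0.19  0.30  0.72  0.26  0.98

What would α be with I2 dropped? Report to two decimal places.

Remaining items: I1, I3, I4, I5, I6 (k = 5).
sum of item variances = 0.85 + 1.14 + 1.54 + 2.31 + 0.98 = 6.82
σ²_total = 6.82 + 2 × 5.16 = 17.14
α (item deleted) = (5/4)·(1 − 6.82/17.14) = 0.75

α = 0.75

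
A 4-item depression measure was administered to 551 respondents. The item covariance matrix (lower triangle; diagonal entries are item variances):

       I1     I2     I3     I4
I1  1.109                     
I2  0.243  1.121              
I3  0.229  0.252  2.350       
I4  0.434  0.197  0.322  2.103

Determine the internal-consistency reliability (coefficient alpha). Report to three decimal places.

α = 0.446

sum of item variances = 1.109 + 1.121 + 2.350 + 2.103 = 6.683
Sum of off-diagonal covariances = 1.677
σ²_T = 6.683 + 2 × 1.677 = 10.037
α = (k/(k−1))·(1 − sum of item variances/σ²_T) = (4/3)·(1 − 6.683/10.037) = 0.446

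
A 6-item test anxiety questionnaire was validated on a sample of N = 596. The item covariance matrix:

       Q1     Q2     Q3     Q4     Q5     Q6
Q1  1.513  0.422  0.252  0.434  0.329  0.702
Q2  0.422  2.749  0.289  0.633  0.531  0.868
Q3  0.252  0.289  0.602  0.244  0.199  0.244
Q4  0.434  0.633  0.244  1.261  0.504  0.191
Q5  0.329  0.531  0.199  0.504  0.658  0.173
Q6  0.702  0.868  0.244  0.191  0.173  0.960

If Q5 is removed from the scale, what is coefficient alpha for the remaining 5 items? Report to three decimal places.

Remaining items: Q1, Q2, Q3, Q4, Q6 (k = 5).
Σσ²ᵢ = 1.513 + 2.749 + 0.602 + 1.261 + 0.960 = 7.085
Var(T) = 7.085 + 2 × 4.279 = 15.643
α (item deleted) = (5/4)·(1 − 7.085/15.643) = 0.684

coefficient alpha = 0.684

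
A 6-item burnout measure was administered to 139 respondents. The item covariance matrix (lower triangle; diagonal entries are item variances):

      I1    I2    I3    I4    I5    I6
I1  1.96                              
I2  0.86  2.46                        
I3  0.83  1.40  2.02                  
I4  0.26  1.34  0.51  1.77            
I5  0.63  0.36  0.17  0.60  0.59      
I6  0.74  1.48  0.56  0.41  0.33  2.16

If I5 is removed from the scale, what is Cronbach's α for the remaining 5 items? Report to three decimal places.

α = 0.773

Remaining items: I1, I2, I3, I4, I6 (k = 5).
ΣVar(i) = 1.96 + 2.46 + 2.02 + 1.77 + 2.16 = 10.37
σ²_total = 10.37 + 2 × 8.39 = 27.15
α (item deleted) = (5/4)·(1 − 10.37/27.15) = 0.773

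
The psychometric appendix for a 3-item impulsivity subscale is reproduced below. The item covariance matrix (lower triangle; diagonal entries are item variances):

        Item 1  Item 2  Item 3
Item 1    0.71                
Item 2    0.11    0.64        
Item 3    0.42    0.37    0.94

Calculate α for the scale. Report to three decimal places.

sum of item variances = 0.71 + 0.64 + 0.94 = 2.29
Sum of the distinct covariances = 0.90
σ²_T = 2.29 + 2 × 0.90 = 4.09
α = (k/(k−1))·(1 − sum of item variances/σ²_T) = (3/2)·(1 − 2.29/4.09) = 0.660

α = 0.660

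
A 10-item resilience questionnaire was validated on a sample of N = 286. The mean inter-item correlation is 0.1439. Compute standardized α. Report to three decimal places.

α = 0.627

Standardized α = k·r̄ / (1 + (k−1)·r̄) = 10 × 0.1439 / (1 + 9 × 0.1439)
  = 1.4390 / 2.2951 = 0.627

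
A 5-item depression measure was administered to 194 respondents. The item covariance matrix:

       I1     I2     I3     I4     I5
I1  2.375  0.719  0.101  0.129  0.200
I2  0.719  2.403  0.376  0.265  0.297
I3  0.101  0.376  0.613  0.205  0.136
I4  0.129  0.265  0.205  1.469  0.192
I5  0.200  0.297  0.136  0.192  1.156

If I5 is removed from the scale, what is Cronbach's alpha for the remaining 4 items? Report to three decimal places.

Cronbach's alpha = 0.458

Remaining items: I1, I2, I3, I4 (k = 4).
Σσ²ᵢ = 2.375 + 2.403 + 0.613 + 1.469 = 6.860
σ²_T = 6.860 + 2 × 1.795 = 10.450
α (item deleted) = (4/3)·(1 − 6.860/10.450) = 0.458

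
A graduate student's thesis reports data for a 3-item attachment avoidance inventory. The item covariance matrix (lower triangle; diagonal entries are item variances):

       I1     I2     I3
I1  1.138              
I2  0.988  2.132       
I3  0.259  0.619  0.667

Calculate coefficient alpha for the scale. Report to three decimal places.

Σσ²ᵢ = 1.138 + 2.132 + 0.667 = 3.937
Sum of off-diagonal covariances = 1.866
σ²_T = 3.937 + 2 × 1.866 = 7.669
α = (k/(k−1))·(1 − Σσ²ᵢ/σ²_T) = (3/2)·(1 − 3.937/7.669) = 0.730

coefficient alpha = 0.730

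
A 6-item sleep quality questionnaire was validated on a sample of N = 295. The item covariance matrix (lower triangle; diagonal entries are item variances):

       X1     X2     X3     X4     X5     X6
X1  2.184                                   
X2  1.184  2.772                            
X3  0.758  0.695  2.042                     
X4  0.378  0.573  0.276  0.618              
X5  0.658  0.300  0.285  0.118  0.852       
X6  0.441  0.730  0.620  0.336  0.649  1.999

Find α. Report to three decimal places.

α = 0.725

Σσ²ᵢ = 2.184 + 2.772 + 2.042 + 0.618 + 0.852 + 1.999 = 10.467
Sum of the distinct covariances = 8.001
σ²_T = 10.467 + 2 × 8.001 = 26.469
α = (k/(k−1))·(1 − Σσ²ᵢ/σ²_T) = (6/5)·(1 − 10.467/26.469) = 0.725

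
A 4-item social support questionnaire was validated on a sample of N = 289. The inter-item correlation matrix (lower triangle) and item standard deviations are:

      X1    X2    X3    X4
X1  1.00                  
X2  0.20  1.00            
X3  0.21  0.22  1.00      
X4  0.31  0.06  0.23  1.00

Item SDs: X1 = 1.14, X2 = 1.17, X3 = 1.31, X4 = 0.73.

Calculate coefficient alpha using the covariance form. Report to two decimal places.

Σσ²ᵢ = 1.14² + 1.17² + 1.31² + 0.73² = 4.9175
Covariances σ_ij = r_ij · s_i · s_j:
  σ(X1,X2) = 0.20 × 1.14 × 1.17 = 0.2668
  σ(X1,X3) = 0.21 × 1.14 × 1.31 = 0.3136
  σ(X1,X4) = 0.31 × 1.14 × 0.73 = 0.2580
  σ(X2,X3) = 0.22 × 1.17 × 1.31 = 0.3372
  σ(X2,X4) = 0.06 × 1.17 × 0.73 = 0.0512
  σ(X3,X4) = 0.23 × 1.31 × 0.73 = 0.2199
σ²_T = Σσ²ᵢ + 2·Σσ_ij = 4.9175 + 2 × 1.4467 = 7.8109
α = (4/3)·(1 − 4.9175/7.8109) = 0.49

α = 0.49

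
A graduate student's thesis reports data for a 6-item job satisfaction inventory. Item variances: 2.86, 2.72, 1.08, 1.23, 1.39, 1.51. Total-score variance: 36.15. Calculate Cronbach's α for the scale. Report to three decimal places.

Σσᵢ² = 2.86 + 2.72 + 1.08 + 1.23 + 1.39 + 1.51 = 10.79
α = (k/(k−1))·(1 − Σσᵢ²/σ²_T) = (6/5)·(1 − 10.79/36.15) = 0.842

α = 0.842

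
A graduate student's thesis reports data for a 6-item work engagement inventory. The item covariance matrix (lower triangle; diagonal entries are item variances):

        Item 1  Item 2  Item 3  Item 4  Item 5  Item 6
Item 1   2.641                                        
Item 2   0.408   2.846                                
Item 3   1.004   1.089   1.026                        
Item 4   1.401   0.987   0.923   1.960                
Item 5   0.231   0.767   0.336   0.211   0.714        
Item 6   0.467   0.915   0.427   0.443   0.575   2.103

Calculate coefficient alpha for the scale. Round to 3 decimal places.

coefficient alpha = 0.772

ΣVar(i) = 2.641 + 2.846 + 1.026 + 1.960 + 0.714 + 2.103 = 11.290
Σ_{i<j} σ_ij = 10.184
σ²_T = 11.290 + 2 × 10.184 = 31.658
α = (k/(k−1))·(1 − ΣVar(i)/σ²_T) = (6/5)·(1 − 11.290/31.658) = 0.772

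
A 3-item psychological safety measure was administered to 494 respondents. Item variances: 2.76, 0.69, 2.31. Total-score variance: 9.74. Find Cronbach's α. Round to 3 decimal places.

ΣVar(i) = 2.76 + 0.69 + 2.31 = 5.76
α = (k/(k−1))·(1 − ΣVar(i)/total variance) = (3/2)·(1 − 5.76/9.74) = 0.613

α = 0.613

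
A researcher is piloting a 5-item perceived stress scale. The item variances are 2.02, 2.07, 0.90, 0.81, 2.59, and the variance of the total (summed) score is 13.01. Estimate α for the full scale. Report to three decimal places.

sum of item variances = 2.02 + 2.07 + 0.90 + 0.81 + 2.59 = 8.39
α = (k/(k−1))·(1 − sum of item variances/Var(T)) = (5/4)·(1 − 8.39/13.01) = 0.444

α = 0.444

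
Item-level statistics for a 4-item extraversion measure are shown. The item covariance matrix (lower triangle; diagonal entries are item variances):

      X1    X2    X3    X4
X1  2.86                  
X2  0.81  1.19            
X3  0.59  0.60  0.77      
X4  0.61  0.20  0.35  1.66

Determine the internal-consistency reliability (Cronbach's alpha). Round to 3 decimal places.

ΣVar(i) = 2.86 + 1.19 + 0.77 + 1.66 = 6.48
Sum of off-diagonal covariances = 3.16
σ²_T = 6.48 + 2 × 3.16 = 12.80
α = (k/(k−1))·(1 − ΣVar(i)/σ²_T) = (4/3)·(1 − 6.48/12.80) = 0.658

Cronbach's alpha = 0.658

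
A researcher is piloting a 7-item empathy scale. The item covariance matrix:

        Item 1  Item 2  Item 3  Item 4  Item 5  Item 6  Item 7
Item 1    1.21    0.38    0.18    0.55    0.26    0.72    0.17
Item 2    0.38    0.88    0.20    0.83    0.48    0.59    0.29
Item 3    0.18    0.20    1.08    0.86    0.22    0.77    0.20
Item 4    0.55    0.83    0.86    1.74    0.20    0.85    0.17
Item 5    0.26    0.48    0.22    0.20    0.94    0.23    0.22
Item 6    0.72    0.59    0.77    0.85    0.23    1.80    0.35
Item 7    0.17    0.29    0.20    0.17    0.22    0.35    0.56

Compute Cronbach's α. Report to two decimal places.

ΣVar(i) = 1.21 + 0.88 + 1.08 + 1.74 + 0.94 + 1.80 + 0.56 = 8.21
Sum of the distinct covariances = 8.72
σ²_T = 8.21 + 2 × 8.72 = 25.65
α = (k/(k−1))·(1 − ΣVar(i)/σ²_T) = (7/6)·(1 − 8.21/25.65) = 0.79

Cronbach's α = 0.79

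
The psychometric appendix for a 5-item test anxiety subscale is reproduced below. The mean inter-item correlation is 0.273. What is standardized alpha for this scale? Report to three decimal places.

α = 0.652

Standardized α = k·r̄ / (1 + (k−1)·r̄) = 5 × 0.273 / (1 + 4 × 0.273)
  = 1.3650 / 2.0920 = 0.652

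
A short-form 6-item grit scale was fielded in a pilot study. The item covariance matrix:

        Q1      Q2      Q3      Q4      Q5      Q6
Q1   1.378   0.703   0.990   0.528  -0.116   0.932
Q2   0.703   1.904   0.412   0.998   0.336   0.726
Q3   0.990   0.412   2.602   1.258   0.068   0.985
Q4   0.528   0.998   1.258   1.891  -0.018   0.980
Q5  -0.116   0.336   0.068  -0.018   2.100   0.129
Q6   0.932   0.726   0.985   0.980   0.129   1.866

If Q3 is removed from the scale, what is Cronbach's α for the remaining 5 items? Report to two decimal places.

Remaining items: Q1, Q2, Q4, Q5, Q6 (k = 5).
Σσᵢ² = 1.378 + 1.904 + 1.891 + 2.100 + 1.866 = 9.139
σ²_total = 9.139 + 2 × 5.198 = 19.535
α (item deleted) = (5/4)·(1 − 9.139/19.535) = 0.67

Cronbach's α = 0.67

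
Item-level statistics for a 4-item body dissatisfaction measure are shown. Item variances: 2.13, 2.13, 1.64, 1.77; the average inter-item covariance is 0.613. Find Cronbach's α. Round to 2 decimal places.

Σσ²ᵢ = 2.13 + 2.13 + 1.64 + 1.77 = 7.67
Sum of the 6 distinct covariances = 6 × 0.613 = 3.678
σ²_T = Σσ²ᵢ + 2·Σcov = 7.67 + 2 × 3.678 = 15.026
α = (4/3)·(1 − 7.67/15.026) = 0.65

α = 0.65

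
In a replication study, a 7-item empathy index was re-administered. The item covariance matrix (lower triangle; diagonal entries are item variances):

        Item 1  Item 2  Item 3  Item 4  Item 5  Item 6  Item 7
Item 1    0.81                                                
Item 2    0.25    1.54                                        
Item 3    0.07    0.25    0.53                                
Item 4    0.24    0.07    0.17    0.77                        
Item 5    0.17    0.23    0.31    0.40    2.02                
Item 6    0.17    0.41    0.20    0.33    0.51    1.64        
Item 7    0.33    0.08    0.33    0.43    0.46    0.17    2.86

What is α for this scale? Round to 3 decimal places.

α = 0.610

Σσᵢ² = 0.81 + 1.54 + 0.53 + 0.77 + 2.02 + 1.64 + 2.86 = 10.17
Σ_{i<j} σ_ij = 5.58
σ²_T = 10.17 + 2 × 5.58 = 21.33
α = (k/(k−1))·(1 − Σσᵢ²/σ²_T) = (7/6)·(1 − 10.17/21.33) = 0.610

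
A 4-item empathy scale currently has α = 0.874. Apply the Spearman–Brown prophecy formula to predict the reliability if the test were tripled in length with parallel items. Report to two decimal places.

Length factor m = 3
α' = m·α / (1 + (m−1)·α)
   = 3 × 0.874 / (1 + (3 − 1) × 0.874)
   = 2.6220 / 2.7480 = 0.95

predicted reliability = 0.95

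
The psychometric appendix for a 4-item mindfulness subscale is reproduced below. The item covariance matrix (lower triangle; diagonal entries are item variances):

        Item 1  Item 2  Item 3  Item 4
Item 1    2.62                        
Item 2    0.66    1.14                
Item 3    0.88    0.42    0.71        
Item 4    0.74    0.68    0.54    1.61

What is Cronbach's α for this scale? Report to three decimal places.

α = 0.751

Σσᵢ² = 2.62 + 1.14 + 0.71 + 1.61 = 6.08
Σ_{i<j} σ_ij = 3.92
σ²_total = 6.08 + 2 × 3.92 = 13.92
α = (k/(k−1))·(1 − Σσᵢ²/σ²_total) = (4/3)·(1 − 6.08/13.92) = 0.751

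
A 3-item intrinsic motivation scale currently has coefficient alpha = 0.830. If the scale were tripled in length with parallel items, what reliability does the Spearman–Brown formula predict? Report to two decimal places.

Length factor m = 3
α' = m·α / (1 + (m−1)·α)
   = 3 × 0.830 / (1 + (3 − 1) × 0.830)
   = 2.4900 / 2.6600 = 0.94

predicted reliability = 0.94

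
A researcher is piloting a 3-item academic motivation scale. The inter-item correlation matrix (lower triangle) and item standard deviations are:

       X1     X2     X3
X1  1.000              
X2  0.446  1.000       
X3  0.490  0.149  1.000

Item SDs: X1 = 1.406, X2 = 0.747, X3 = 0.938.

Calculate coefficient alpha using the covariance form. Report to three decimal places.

coefficient alpha = 0.625

Σσ²ᵢ = 1.406² + 0.747² + 0.938² = 3.4147
Covariances σ_ij = r_ij · s_i · s_j:
  σ(X1,X2) = 0.446 × 1.406 × 0.747 = 0.4684
  σ(X1,X3) = 0.490 × 1.406 × 0.938 = 0.6462
  σ(X2,X3) = 0.149 × 0.747 × 0.938 = 0.1044
σ²_T = Σσ²ᵢ + 2·Σσ_ij = 3.4147 + 2 × 1.2190 = 5.8527
α = (3/2)·(1 − 3.4147/5.8527) = 0.625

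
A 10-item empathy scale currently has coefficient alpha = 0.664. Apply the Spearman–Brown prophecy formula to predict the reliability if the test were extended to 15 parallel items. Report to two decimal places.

predicted reliability = 0.75

Length factor m = 15/10 = 1.5000
α' = m·α / (1 + (m−1)·α)
   = 15/10 × 0.664 / (1 + (15/10 − 1) × 0.664)
   = 0.9960 / 1.3320 = 0.75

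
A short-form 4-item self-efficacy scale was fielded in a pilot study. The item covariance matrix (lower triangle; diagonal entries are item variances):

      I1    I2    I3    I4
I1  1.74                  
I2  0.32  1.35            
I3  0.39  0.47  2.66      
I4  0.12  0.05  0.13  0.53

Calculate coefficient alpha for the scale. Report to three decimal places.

ΣVar(i) = 1.74 + 1.35 + 2.66 + 0.53 = 6.28
Σ_{i<j} σ_ij = 1.48
σ²_T = 6.28 + 2 × 1.48 = 9.24
α = (k/(k−1))·(1 − ΣVar(i)/σ²_T) = (4/3)·(1 − 6.28/9.24) = 0.427

coefficient alpha = 0.427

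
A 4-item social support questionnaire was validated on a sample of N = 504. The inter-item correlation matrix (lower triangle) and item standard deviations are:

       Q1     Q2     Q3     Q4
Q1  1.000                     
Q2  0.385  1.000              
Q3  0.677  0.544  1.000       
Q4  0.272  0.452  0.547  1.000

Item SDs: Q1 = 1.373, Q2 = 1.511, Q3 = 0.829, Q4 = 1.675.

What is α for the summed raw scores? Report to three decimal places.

α = 0.740

Σσ²ᵢ = 1.373² + 1.511² + 0.829² + 1.675² = 7.6611
Covariances σ_ij = r_ij · s_i · s_j:
  σ(Q1,Q2) = 0.385 × 1.373 × 1.511 = 0.7987
  σ(Q1,Q3) = 0.677 × 1.373 × 0.829 = 0.7706
  σ(Q1,Q4) = 0.272 × 1.373 × 1.675 = 0.6255
  σ(Q2,Q3) = 0.544 × 1.511 × 0.829 = 0.6814
  σ(Q2,Q4) = 0.452 × 1.511 × 1.675 = 1.1440
  σ(Q3,Q4) = 0.547 × 0.829 × 1.675 = 0.7596
σ²_T = Σσ²ᵢ + 2·Σσ_ij = 7.6611 + 2 × 4.7798 = 17.2207
α = (4/3)·(1 − 7.6611/17.2207) = 0.740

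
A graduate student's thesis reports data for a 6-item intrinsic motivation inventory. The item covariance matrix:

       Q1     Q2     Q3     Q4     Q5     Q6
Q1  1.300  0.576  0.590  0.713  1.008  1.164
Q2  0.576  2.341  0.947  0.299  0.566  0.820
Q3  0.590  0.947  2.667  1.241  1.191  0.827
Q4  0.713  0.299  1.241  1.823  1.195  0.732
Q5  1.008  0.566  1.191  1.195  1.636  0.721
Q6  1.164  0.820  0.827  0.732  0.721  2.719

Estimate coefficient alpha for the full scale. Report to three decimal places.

Σσᵢ² = 1.300 + 2.341 + 2.667 + 1.823 + 1.636 + 2.719 = 12.486
Sum of the distinct covariances = 12.590
total variance = 12.486 + 2 × 12.590 = 37.666
α = (k/(k−1))·(1 − Σσᵢ²/total variance) = (6/5)·(1 − 12.486/37.666) = 0.802

α = 0.802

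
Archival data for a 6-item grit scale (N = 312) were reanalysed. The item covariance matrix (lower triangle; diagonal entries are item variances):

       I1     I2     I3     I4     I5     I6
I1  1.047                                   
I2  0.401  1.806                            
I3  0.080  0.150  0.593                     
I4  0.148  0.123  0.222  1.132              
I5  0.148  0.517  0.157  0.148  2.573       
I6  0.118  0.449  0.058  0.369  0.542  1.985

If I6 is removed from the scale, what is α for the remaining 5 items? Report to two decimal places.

Remaining items: I1, I2, I3, I4, I5 (k = 5).
Σσ²ᵢ = 1.047 + 1.806 + 0.593 + 1.132 + 2.573 = 7.151
σ²_total = 7.151 + 2 × 2.094 = 11.339
α (item deleted) = (5/4)·(1 − 7.151/11.339) = 0.46

α = 0.46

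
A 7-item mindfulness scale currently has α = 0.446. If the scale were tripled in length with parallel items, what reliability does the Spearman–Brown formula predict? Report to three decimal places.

predicted reliability = 0.707

Length factor m = 3
α' = m·α / (1 + (m−1)·α)
   = 3 × 0.446 / (1 + (3 − 1) × 0.446)
   = 1.3380 / 1.8920 = 0.707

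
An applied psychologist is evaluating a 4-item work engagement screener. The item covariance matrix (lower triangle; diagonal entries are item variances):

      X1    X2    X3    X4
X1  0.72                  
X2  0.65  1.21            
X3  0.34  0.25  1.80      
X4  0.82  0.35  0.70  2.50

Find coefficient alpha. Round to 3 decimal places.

Σσᵢ² = 0.72 + 1.21 + 1.80 + 2.50 = 6.23
Sum of off-diagonal covariances = 3.11
σ²_total = 6.23 + 2 × 3.11 = 12.45
α = (k/(k−1))·(1 − Σσᵢ²/σ²_total) = (4/3)·(1 − 6.23/12.45) = 0.666

α = 0.666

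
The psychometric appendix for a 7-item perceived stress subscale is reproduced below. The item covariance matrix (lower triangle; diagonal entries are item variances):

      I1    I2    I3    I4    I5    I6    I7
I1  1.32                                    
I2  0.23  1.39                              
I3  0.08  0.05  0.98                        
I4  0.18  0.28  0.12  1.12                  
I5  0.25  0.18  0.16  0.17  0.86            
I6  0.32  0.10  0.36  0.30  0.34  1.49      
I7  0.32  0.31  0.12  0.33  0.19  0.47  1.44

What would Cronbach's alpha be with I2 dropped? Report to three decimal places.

Remaining items: I1, I3, I4, I5, I6, I7 (k = 6).
sum of item variances = 1.32 + 0.98 + 1.12 + 0.86 + 1.49 + 1.44 = 7.21
total variance = 7.21 + 2 × 3.71 = 14.63
α (item deleted) = (6/5)·(1 − 7.21/14.63) = 0.609

α = 0.609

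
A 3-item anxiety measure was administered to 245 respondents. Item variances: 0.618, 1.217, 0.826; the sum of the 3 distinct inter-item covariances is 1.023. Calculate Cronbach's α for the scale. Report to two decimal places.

α = 0.65

sum of item variances = 0.618 + 1.217 + 0.826 = 2.661
Sum of distinct covariances = 1.023
σ²_T = sum of item variances + 2·Σcov = 2.661 + 2 × 1.023 = 4.707
α = (3/2)·(1 − 2.661/4.707) = 0.65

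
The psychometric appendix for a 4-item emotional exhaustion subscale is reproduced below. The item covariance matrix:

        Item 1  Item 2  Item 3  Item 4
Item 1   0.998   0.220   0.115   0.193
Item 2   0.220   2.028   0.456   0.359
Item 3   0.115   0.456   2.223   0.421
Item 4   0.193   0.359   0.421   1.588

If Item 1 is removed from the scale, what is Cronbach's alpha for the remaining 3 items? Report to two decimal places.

Remaining items: Item 2, Item 3, Item 4 (k = 3).
sum of item variances = 2.028 + 2.223 + 1.588 = 5.839
σ²_total = 5.839 + 2 × 1.236 = 8.311
α (item deleted) = (3/2)·(1 − 5.839/8.311) = 0.45

Cronbach's alpha = 0.45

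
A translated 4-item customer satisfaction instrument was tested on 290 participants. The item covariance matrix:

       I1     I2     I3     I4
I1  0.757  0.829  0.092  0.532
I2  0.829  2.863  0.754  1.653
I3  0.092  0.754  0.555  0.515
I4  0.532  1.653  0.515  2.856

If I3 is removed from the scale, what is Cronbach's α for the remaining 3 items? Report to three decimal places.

Remaining items: I1, I2, I4 (k = 3).
Σσ²ᵢ = 0.757 + 2.863 + 2.856 = 6.476
σ²_total = 6.476 + 2 × 3.014 = 12.504
α (item deleted) = (3/2)·(1 − 6.476/12.504) = 0.723

Cronbach's α = 0.723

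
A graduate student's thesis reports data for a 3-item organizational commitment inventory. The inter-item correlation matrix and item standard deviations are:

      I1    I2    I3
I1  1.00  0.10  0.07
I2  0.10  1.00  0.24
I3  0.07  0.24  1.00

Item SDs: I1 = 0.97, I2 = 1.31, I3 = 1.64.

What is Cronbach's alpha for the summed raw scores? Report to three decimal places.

Cronbach's alpha = 0.330

Σσ²ᵢ = 0.97² + 1.31² + 1.64² = 5.3466
Covariances σ_ij = r_ij · s_i · s_j:
  σ(I1,I2) = 0.10 × 0.97 × 1.31 = 0.1271
  σ(I1,I3) = 0.07 × 0.97 × 1.64 = 0.1114
  σ(I2,I3) = 0.24 × 1.31 × 1.64 = 0.5156
σ²_T = Σσ²ᵢ + 2·Σσ_ij = 5.3466 + 2 × 0.7541 = 6.8548
α = (3/2)·(1 − 5.3466/6.8548) = 0.330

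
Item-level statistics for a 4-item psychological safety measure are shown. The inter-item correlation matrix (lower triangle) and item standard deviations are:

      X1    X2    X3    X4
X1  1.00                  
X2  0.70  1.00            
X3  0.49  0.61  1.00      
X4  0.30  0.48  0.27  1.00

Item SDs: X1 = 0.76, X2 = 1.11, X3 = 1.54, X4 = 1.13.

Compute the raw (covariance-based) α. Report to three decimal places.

Σσ²ᵢ = 0.76² + 1.11² + 1.54² + 1.13² = 5.4582
Covariances σ_ij = r_ij · s_i · s_j:
  σ(X1,X2) = 0.70 × 0.76 × 1.11 = 0.5905
  σ(X1,X3) = 0.49 × 0.76 × 1.54 = 0.5735
  σ(X1,X4) = 0.30 × 0.76 × 1.13 = 0.2576
  σ(X2,X3) = 0.61 × 1.11 × 1.54 = 1.0427
  σ(X2,X4) = 0.48 × 1.11 × 1.13 = 0.6021
  σ(X3,X4) = 0.27 × 1.54 × 1.13 = 0.4699
σ²_T = Σσ²ᵢ + 2·Σσ_ij = 5.4582 + 2 × 3.5363 = 12.5308
α = (4/3)·(1 − 5.4582/12.5308) = 0.753

α = 0.753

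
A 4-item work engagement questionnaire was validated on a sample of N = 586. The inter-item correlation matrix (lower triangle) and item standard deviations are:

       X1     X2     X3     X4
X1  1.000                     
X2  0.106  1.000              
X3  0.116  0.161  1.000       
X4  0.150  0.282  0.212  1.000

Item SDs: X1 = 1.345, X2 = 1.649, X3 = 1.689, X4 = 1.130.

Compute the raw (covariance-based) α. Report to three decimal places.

Σσ²ᵢ = 1.345² + 1.649² + 1.689² + 1.130² = 8.6578
Covariances σ_ij = r_ij · s_i · s_j:
  σ(X1,X2) = 0.106 × 1.345 × 1.649 = 0.2351
  σ(X1,X3) = 0.116 × 1.345 × 1.689 = 0.2635
  σ(X1,X4) = 0.150 × 1.345 × 1.130 = 0.2280
  σ(X2,X3) = 0.161 × 1.649 × 1.689 = 0.4484
  σ(X2,X4) = 0.282 × 1.649 × 1.130 = 0.5255
  σ(X3,X4) = 0.212 × 1.689 × 1.130 = 0.4046
σ²_T = Σσ²ᵢ + 2·Σσ_ij = 8.6578 + 2 × 2.1051 = 12.8680
α = (4/3)·(1 − 8.6578/12.8680) = 0.436

α = 0.436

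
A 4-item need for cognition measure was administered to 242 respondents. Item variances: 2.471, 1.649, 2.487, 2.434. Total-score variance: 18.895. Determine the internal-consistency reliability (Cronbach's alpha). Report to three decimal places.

Cronbach's alpha = 0.695

Σσ²ᵢ = 2.471 + 1.649 + 2.487 + 2.434 = 9.041
α = (k/(k−1))·(1 − Σσ²ᵢ/Var(T)) = (4/3)·(1 − 9.041/18.895) = 0.695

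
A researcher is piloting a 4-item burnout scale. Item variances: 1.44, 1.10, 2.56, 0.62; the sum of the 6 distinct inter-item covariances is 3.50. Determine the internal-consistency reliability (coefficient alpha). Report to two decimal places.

coefficient alpha = 0.73

Σσᵢ² = 1.44 + 1.10 + 2.56 + 0.62 = 5.72
Sum of distinct covariances = 3.50
Var(T) = Σσᵢ² + 2·Σcov = 5.72 + 2 × 3.50 = 12.72
α = (4/3)·(1 − 5.72/12.72) = 0.73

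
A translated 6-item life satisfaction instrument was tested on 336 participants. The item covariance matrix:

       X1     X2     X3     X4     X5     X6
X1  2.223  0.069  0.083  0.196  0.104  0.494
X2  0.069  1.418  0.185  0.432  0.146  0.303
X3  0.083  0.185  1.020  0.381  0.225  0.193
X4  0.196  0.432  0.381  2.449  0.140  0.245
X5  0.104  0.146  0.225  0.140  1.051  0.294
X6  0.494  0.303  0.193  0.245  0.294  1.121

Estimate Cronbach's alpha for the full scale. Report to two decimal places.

sum of item variances = 2.223 + 1.418 + 1.020 + 2.449 + 1.051 + 1.121 = 9.282
Σ_{i<j} σ_ij = 3.490
σ²_T = 9.282 + 2 × 3.490 = 16.262
α = (k/(k−1))·(1 − sum of item variances/σ²_T) = (6/5)·(1 − 9.282/16.262) = 0.52

Cronbach's alpha = 0.52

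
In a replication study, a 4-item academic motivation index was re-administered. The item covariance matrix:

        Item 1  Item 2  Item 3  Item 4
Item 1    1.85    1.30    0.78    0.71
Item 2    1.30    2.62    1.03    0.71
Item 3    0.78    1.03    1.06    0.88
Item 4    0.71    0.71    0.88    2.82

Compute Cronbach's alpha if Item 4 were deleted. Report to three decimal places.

Remaining items: Item 1, Item 2, Item 3 (k = 3).
Σσ²ᵢ = 1.85 + 2.62 + 1.06 = 5.53
Var(T) = 5.53 + 2 × 3.11 = 11.75
α (item deleted) = (3/2)·(1 − 5.53/11.75) = 0.794

α = 0.794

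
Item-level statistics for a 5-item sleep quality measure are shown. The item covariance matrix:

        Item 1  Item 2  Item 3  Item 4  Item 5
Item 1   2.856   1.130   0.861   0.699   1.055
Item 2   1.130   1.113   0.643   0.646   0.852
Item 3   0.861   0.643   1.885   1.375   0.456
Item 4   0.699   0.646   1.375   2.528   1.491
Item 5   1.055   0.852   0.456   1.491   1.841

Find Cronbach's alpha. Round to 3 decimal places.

Cronbach's alpha = 0.804

ΣVar(i) = 2.856 + 1.113 + 1.885 + 2.528 + 1.841 = 10.223
Sum of the distinct covariances = 9.208
σ²_T = 10.223 + 2 × 9.208 = 28.639
α = (k/(k−1))·(1 − ΣVar(i)/σ²_T) = (5/4)·(1 − 10.223/28.639) = 0.804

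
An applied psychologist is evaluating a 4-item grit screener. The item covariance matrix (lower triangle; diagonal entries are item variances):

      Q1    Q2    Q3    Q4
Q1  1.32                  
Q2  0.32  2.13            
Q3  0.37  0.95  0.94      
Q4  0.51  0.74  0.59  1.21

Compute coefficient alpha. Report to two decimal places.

ΣVar(i) = 1.32 + 2.13 + 0.94 + 1.21 = 5.60
Sum of off-diagonal covariances = 3.48
σ²_T = 5.60 + 2 × 3.48 = 12.56
α = (k/(k−1))·(1 − ΣVar(i)/σ²_T) = (4/3)·(1 − 5.60/12.56) = 0.74

α = 0.74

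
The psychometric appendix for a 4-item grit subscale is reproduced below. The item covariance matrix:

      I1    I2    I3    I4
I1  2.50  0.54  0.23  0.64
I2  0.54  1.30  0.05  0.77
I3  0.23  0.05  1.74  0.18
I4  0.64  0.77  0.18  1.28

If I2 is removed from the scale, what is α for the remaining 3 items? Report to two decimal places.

Remaining items: I1, I3, I4 (k = 3).
Σσ²ᵢ = 2.50 + 1.74 + 1.28 = 5.52
σ²_T = 5.52 + 2 × 1.05 = 7.62
α (item deleted) = (3/2)·(1 − 5.52/7.62) = 0.41

α = 0.41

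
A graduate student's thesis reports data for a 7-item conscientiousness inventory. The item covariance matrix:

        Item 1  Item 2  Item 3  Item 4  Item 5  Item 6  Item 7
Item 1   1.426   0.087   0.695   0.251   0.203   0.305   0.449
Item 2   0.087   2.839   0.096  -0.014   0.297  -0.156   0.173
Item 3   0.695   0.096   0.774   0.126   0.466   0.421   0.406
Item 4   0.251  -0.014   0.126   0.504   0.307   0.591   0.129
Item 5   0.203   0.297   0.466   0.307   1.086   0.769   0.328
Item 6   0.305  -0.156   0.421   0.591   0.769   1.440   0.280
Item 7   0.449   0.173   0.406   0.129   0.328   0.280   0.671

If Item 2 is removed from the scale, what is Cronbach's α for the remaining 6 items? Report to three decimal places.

Remaining items: Item 1, Item 3, Item 4, Item 5, Item 6, Item 7 (k = 6).
ΣVar(i) = 1.426 + 0.774 + 0.504 + 1.086 + 1.440 + 0.671 = 5.901
total variance = 5.901 + 2 × 5.726 = 17.353
α (item deleted) = (6/5)·(1 − 5.901/17.353) = 0.792

α = 0.792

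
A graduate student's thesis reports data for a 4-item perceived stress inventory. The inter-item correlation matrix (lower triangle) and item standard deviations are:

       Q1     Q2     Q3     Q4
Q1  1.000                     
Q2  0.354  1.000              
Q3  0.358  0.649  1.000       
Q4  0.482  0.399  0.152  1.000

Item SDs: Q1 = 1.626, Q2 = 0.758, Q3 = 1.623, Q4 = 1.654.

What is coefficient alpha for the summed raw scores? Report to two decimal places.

α = 0.67

Σσ²ᵢ = 1.626² + 0.758² + 1.623² + 1.654² = 8.5883
Covariances σ_ij = r_ij · s_i · s_j:
  σ(Q1,Q2) = 0.354 × 1.626 × 0.758 = 0.4363
  σ(Q1,Q3) = 0.358 × 1.626 × 1.623 = 0.9448
  σ(Q1,Q4) = 0.482 × 1.626 × 1.654 = 1.2963
  σ(Q2,Q3) = 0.649 × 0.758 × 1.623 = 0.7984
  σ(Q2,Q4) = 0.399 × 0.758 × 1.654 = 0.5002
  σ(Q3,Q4) = 0.152 × 1.623 × 1.654 = 0.4080
σ²_T = Σσ²ᵢ + 2·Σσ_ij = 8.5883 + 2 × 4.3840 = 17.3563
α = (4/3)·(1 − 8.5883/17.3563) = 0.67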